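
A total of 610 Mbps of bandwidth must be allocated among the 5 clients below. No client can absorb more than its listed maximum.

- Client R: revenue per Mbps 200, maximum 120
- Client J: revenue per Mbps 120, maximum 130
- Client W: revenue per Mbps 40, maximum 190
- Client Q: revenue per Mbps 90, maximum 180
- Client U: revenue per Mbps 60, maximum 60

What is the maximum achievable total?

64200

Highest revenue per Mbps first: Client R 200 > Client J 120 > Client Q 90 > Client U 60 > Client W 40.
Client R: +120 to 120 (cap) ; 490 left.
Client J: +130 to 130 (cap) ; 360 left.
Client Q: +180 to 180 (cap) ; 180 left.
Client U takes 60 to reach its cap of 60 ; 120 left.
Only 120 left; Client W takes them to reach 120.
Total = 200×120 + 120×130 + 40×120 + 90×180 + 60×60 = 64200.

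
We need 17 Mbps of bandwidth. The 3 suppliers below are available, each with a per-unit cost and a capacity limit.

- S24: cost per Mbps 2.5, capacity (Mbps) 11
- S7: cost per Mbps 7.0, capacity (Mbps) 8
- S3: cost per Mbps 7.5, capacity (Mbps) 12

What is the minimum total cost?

Use suppliers in increasing cost order.
S24 (2.5): use full 11 → 6 Mbps to go.
S7 (7.0): take the remaining 6 → done.
S3: unused.
Cost = 11×2.5 + 6×7.0 = 69.5.

69.5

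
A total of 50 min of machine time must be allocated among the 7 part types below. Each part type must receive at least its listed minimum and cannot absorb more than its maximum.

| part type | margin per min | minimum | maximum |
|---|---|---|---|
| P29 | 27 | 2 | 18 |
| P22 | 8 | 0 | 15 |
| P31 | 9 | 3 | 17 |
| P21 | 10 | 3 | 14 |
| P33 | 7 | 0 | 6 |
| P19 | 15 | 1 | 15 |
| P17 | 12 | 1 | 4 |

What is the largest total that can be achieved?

Meeting every minimum uses 2+0+3+3+0+1+1 = 10 min, leaving 40.
Highest margin per min first: P29 27 > P19 15 > P17 12 > P21 10 > P31 9 > P22 8 > P33 7.
P29: +16 to 18 (cap) ; 24 left.
P19 takes 14 more to reach its cap of 15 ; 10 left.
P17 takes 3 more to reach its cap of 4 ; 7 left.
P21: +7 (room for 11) → 10. Pool exhausted.
Total = 27×18 + 9×3 + 10×10 + 15×15 + 12×4 = 886.

886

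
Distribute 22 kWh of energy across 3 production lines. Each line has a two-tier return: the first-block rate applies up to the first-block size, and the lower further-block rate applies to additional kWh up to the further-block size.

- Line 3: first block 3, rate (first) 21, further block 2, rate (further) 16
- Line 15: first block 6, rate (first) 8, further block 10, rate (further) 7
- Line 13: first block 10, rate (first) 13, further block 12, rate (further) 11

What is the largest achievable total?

302

Rank every tier by rate: Line 3/first 21 > Line 3/second 16 > Line 13/first 13 > Line 13/second 11 > Line 15/first 8 > Line 15/second 7.
Fill Line 3 first block (3 at 21) → 19 left.
Line 3/second (16): +2 → 17 left.
Fill Line 13 first block (10 at 13) → 7 left.
Line 13 second at 11: only 7 left, fill 7.
Total = 21×3 + 16×2 + 13×10 + 11×7 = 302.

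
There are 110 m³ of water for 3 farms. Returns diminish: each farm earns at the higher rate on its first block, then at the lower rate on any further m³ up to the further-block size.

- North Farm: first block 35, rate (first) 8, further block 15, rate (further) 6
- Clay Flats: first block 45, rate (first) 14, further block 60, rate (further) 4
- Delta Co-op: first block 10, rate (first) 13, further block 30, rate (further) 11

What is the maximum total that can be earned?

1290

Order all 6 blocks by rate: Clay Flats/first 14 > Delta Co-op/first 13 > Delta Co-op/second 11 > North Farm/first 8 > North Farm/second 6 > Clay Flats/second 4.
Clay Flats first at 14: fill all 45 ; 65 left.
Delta Co-op first at 13: fill all 10 ; 55 left.
Delta Co-op/second (11): +30 ; 25 left.
25 remain; put them into North Farm first at 8.
Total = 14×45 + 13×10 + 11×30 + 8×25 = 1290.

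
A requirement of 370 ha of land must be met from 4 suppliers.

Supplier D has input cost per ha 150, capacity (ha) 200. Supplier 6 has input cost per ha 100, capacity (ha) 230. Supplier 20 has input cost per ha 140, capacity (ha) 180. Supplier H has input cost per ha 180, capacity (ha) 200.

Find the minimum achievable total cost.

42600

Cheapest first:
Supplier 6 (100): use full 230 → 140 ha to go.
Supplier 20 at 140: take 140 of its 180 → requirement met.
Supplier D, Supplier H: unused.
Cost = 230×100 + 140×140 = 42600.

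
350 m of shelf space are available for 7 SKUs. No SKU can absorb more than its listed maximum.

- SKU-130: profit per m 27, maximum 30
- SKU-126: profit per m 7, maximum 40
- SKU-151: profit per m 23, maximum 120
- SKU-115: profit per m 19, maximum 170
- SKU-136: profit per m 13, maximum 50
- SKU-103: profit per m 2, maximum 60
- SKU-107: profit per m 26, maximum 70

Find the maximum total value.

7860

Order the SKUs by profit per m: SKU-130 27 > SKU-107 26 > SKU-151 23 > SKU-115 19 > SKU-136 13 > SKU-126 7 > SKU-103 2.
SKU-130 takes 30 to reach its cap of 30 ; 320 left.
SKU-107: +70 to 70 (cap) ; 250 left.
Give SKU-151 120 to hit its cap of 120 ; 130 left.
SKU-115 has room for 170 but only 130 remain, so it gets 130.
Total = 27×30 + 23×120 + 19×130 + 26×70 = 7860.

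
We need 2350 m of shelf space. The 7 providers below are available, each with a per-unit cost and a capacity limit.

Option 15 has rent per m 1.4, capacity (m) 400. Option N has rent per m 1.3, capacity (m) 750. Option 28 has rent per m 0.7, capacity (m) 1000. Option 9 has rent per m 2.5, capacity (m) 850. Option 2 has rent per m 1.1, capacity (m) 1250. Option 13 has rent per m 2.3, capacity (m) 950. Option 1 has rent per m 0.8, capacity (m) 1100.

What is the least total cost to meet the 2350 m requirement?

1855

Use providers in increasing cost order.
Take 1000 from Option 28 at 0.7 — need 1350 more.
Option 1 at 0.8: take all 1100 m — 250 still needed.
Take 250 from Option 2 at 1.1 to finish.
Option N, Option 15, Option 13, Option 9: unused.
Cost = 1000×0.7 + 1100×0.8 + 250×1.1 = 1855.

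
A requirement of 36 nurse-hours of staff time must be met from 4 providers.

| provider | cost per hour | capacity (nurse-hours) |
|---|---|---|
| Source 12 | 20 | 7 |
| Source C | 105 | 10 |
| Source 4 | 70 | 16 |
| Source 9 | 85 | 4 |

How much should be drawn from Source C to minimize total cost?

Use providers in increasing cost order.
Take 7 from Source 12 at 20 → need 29 more.
Source 4 at 70: take all 16 nurse-hours → 13 still needed.
Source 9 at 85: take all 4 nurse-hours → 9 still needed.
Source C at 105: take 9 of its 10 → requirement met.

9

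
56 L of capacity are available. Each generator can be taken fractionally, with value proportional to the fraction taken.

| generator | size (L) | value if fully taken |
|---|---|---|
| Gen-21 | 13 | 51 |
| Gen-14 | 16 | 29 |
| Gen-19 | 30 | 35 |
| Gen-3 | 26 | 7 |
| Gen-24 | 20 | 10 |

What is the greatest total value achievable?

Rank by value-to-size ratio: Gen-21 51/13≈3.92, Gen-14 29/16≈1.81, Gen-19 35/30≈1.17, Gen-24 10/20≈0.5, Gen-3 7/26≈0.269.
All 13 L of Gen-21 fit (value 51) → 43 remain.
Take all of Gen-14 (16 L, value 29) → 27 L left.
Fill the last 27 L with part of Gen-19: 27/30 of it earns 31.5.
Total value = 111.5.

111.5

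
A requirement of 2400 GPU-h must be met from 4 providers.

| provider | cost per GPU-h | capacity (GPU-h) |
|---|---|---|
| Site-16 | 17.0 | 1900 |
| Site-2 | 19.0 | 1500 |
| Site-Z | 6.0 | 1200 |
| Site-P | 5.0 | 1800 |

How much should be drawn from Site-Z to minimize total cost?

Use providers in increasing cost order.
Site-P (5.0): use full 1800 — 600 GPU-h to go.
Site-Z (6.0): take the remaining 600 — done.
Site-16, Site-2: unused.

600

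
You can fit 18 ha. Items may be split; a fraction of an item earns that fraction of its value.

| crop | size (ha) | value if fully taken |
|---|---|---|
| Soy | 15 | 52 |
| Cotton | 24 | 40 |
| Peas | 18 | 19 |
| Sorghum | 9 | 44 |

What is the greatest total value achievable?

75.2

Rank by value-to-size ratio: Sorghum 44/9≈4.89, Soy 52/15≈3.47, Cotton 40/24≈1.67, Peas 19/18≈1.06.
All 9 ha of Sorghum fit (value 44) ; 9 remain.
Fill the last 9 ha with part of Soy: 9/15 of it earns 31.2.
Total value = 75.2.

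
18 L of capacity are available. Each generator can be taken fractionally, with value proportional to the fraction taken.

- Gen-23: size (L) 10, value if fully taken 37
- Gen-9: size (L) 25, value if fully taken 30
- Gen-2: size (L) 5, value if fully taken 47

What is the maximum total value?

Best value per unit of size first: Gen-2 47/5≈9.4, Gen-23 37/10≈3.7, Gen-9 30/25≈1.2.
All 5 L of Gen-2 fit (value 47) ; 13 remain.
Gen-23: take in full, 10 L for value 37 ; 3 left.
3 L left: a 3/25 share of Gen-9 gives 30×3/25 = 3.6.
Total value = 87.6.

87.6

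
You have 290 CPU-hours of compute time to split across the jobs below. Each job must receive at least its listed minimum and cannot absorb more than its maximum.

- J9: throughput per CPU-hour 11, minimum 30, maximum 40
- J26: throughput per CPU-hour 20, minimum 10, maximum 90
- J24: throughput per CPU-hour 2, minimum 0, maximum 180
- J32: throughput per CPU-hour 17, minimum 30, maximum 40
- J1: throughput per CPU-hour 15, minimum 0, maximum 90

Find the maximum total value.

Meeting every minimum uses 30+10+0+30+0 = 70 CPU-hours, leaving 220.
Order the jobs by throughput per CPU-hour: J26 20 > J32 17 > J1 15 > J9 11 > J24 2.
J26 takes 80 more to reach its cap of 90 ; 140 left.
J32 takes 10 more to reach its cap of 40 ; 130 left.
J1 takes 90 more to reach its cap of 90 ; 40 left.
Give J9 10 more to hit its cap of 40 ; 30 left.
J24 has room for 180 more but only 30 remain, so it gets 30.
Total = 11×40 + 20×90 + 2×30 + 17×40 + 15×90 = 4330.

4330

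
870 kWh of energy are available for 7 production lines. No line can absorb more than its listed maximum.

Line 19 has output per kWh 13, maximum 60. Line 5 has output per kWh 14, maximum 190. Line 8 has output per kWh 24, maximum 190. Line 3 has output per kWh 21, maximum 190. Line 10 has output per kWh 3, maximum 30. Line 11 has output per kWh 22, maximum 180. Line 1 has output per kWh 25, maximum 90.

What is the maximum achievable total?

Order the production lines by output per kWh: Line 1 25 > Line 8 24 > Line 11 22 > Line 3 21 > Line 5 14 > Line 19 13 > Line 10 3.
Line 1: +90 to 90 (cap) — 780 left.
Line 8 takes 190 to reach its cap of 190 — 590 left.
Line 11: +180 to 180 (cap) — 410 left.
Give Line 3 190 to hit its cap of 190 — 220 left.
Line 5: +190 to 190 (cap) — 30 left.
Line 19: +30 (room for 60) → 30. Pool exhausted.
Total = 13×30 + 14×190 + 24×190 + 21×190 + 22×180 + 25×90 = 17810.

17810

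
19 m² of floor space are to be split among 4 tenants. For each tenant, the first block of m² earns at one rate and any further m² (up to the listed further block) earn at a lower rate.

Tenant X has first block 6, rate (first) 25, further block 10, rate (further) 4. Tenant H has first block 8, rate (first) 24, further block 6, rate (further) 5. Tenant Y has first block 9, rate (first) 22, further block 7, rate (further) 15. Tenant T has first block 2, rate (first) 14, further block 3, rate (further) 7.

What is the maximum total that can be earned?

Treat each block as its own option and order by rate: Tenant X/T1 25 > Tenant H/T1 24 > Tenant Y/T1 22 > Tenant Y/T2 15 > Tenant T/T1 14 > Tenant T/T2 7 > Tenant H/T2 5 > Tenant X/T2 4.
Tenant X T1 at 25: fill all 6 → 13 left.
Tenant H/T1 (24): +8 → 5 left.
Tenant Y/T1: +5 of 9 at 22; pool empty.
Total = 25×6 + 24×8 + 22×5 = 452.

452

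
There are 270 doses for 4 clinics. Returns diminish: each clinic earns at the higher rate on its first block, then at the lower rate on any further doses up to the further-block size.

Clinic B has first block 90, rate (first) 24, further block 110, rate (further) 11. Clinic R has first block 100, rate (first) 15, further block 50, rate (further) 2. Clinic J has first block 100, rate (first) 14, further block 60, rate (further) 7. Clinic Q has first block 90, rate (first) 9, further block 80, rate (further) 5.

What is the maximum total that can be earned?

Order all 8 blocks by rate: Clinic B/first 24 > Clinic R/first 15 > Clinic J/first 14 > Clinic B/second 11 > Clinic Q/first 9 > Clinic J/second 7 > Clinic Q/second 5 > Clinic R/second 2.
Clinic B first at 24: fill all 90 → 180 left.
Fill Clinic R first block (100 at 15) → 80 left.
Clinic J/first: +80 of 100 at 14; pool empty.
Total = 24×90 + 15×100 + 14×80 = 4780.

4780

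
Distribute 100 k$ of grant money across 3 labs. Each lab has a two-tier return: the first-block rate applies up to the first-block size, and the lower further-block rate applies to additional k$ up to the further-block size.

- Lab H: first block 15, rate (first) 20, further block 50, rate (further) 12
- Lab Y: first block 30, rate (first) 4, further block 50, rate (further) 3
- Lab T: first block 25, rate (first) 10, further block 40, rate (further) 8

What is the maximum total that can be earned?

Order all 6 blocks by rate: Lab H/tier1 20 > Lab H/tier2 12 > Lab T/tier1 10 > Lab T/tier2 8 > Lab Y/tier1 4 > Lab Y/tier2 3.
Lab H tier1 at 20: fill all 15 → 85 left.
Fill Lab H tier2 block (50 at 12) → 35 left.
Fill Lab T tier1 block (25 at 10) → 10 left.
Lab T tier2 at 8: only 10 left, fill 10.
Total = 20×15 + 12×50 + 10×25 + 8×10 = 1230.

1230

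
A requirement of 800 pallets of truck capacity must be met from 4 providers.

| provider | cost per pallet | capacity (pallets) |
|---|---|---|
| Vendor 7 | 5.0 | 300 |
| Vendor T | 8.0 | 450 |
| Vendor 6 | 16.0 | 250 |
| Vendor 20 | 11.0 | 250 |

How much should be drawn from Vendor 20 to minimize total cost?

50

Fill from the cheapest provider first.
Vendor 7 (5.0): use full 300 ; 500 pallets to go.
Take 450 from Vendor T at 8.0 ; need 50 more.
Vendor 20 at 11.0: take 50 of its 250 ; requirement met.
Vendor 6: unused.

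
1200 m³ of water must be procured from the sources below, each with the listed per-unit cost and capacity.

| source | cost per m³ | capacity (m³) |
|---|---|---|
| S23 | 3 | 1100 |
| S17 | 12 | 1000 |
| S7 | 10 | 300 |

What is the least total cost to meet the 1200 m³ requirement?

Cheapest first:
S23 at 3: take all 1100 m³ — 100 still needed.
S7 at 10: take 100 of its 300 — requirement met.
S17: unused.
Cost = 1100×3 + 100×10 = 4300.

4300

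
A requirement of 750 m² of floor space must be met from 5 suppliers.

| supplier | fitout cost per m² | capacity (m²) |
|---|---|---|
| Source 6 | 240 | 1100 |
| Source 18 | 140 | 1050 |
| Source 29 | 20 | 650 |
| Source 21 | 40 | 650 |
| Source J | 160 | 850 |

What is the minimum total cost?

17000

Use suppliers in increasing cost order.
Source 29 at 20: take all 650 m² — 100 still needed.
Source 21 (40): take the remaining 100 — done.
Source 18, Source J, Source 6: unused.
Cost = 650×20 + 100×40 = 17000.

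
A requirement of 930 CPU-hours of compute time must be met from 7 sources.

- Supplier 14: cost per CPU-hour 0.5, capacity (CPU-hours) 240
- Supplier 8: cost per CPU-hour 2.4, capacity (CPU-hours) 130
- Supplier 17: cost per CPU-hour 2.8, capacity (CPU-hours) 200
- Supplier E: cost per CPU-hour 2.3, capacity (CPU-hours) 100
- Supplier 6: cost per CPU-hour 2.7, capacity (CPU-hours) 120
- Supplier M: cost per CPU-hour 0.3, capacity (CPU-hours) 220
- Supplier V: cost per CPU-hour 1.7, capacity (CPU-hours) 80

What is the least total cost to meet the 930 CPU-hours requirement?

1300

Use sources in increasing cost order.
Supplier M (0.3): use full 220 ; 710 CPU-hours to go.
Supplier 14 (0.5): use full 240 ; 470 CPU-hours to go.
Supplier V (1.7): use full 80 ; 390 CPU-hours to go.
Supplier E at 2.3: take all 100 CPU-hours ; 290 still needed.
Supplier 8 at 2.4: take all 130 CPU-hours ; 160 still needed.
Take 120 from Supplier 6 at 2.7 ; need 40 more.
Supplier 17 at 2.8: take 40 of its 200 ; requirement met.
Cost = 220×0.3 + 240×0.5 + 80×1.7 + 100×2.3 + 130×2.4 + 120×2.7 + 40×2.8 = 1300.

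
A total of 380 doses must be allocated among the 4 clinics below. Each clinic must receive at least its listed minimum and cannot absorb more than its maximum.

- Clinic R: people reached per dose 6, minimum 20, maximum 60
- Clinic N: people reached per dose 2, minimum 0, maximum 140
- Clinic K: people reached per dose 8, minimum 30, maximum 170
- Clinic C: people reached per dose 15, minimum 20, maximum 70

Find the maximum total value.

2930

Meeting every minimum uses 20+0+30+20 = 70 doses, leaving 310.
Rank by people reached per dose: Clinic C 15 > Clinic K 8 > Clinic R 6 > Clinic N 2.
Clinic C: +50 to 70 (cap) — 260 left.
Give Clinic K 140 more to hit its cap of 170 — 120 left.
Clinic R: +40 to 60 (cap) — 80 left.
Only 80 left; Clinic N takes them to reach 80.
Total = 6×60 + 2×80 + 8×170 + 15×70 = 2930.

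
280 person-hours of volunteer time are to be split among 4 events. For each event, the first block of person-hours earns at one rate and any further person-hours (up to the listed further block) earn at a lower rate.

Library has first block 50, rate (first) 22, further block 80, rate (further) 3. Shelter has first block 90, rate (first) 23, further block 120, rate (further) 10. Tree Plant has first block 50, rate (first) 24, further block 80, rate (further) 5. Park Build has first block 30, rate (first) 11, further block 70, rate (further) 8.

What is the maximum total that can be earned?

5300

Order all 8 blocks by rate: Tree Plant/T1 24 > Shelter/T1 23 > Library/T1 22 > Park Build/T1 11 > Shelter/T2 10 > Park Build/T2 8 > Tree Plant/T2 5 > Library/T2 3.
Tree Plant/T1 (24): +50 — 230 left.
Fill Shelter T1 block (90 at 23) — 140 left.
Library T1 at 22: fill all 50 — 90 left.
Park Build/T1 (11): +30 — 60 left.
Shelter T2 at 10: only 60 left, fill 60.
Total = 24×50 + 23×90 + 22×50 + 11×30 + 10×60 = 5300.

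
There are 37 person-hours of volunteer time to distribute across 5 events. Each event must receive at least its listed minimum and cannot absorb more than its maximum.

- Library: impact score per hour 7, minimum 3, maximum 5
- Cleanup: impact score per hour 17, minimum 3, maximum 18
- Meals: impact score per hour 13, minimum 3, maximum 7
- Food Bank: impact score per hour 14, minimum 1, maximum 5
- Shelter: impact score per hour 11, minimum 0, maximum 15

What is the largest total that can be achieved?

Meeting every minimum uses 3+3+3+1+0 = 10 person-hours, leaving 27.
Order the events by impact score per hour: Cleanup 17 > Food Bank 14 > Meals 13 > Shelter 11 > Library 7.
Give Cleanup 15 more to hit its cap of 18 — 12 left.
Food Bank: +4 to 5 (cap) — 8 left.
Give Meals 4 more to hit its cap of 7 — 4 left.
Shelter has room for 15 more but only 4 remain, so it gets 4.
Total = 7×3 + 17×18 + 13×7 + 14×5 + 11×4 = 532.

532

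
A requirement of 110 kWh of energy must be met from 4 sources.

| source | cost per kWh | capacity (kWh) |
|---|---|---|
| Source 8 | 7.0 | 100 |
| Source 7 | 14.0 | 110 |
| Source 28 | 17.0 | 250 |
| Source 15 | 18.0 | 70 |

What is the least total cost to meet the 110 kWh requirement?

840

Use sources in increasing cost order.
Source 8 (7.0): use full 100 ; 10 kWh to go.
Take 10 from Source 7 at 14.0 to finish.
Source 28, Source 15: unused.
Cost = 100×7.0 + 10×14.0 = 840.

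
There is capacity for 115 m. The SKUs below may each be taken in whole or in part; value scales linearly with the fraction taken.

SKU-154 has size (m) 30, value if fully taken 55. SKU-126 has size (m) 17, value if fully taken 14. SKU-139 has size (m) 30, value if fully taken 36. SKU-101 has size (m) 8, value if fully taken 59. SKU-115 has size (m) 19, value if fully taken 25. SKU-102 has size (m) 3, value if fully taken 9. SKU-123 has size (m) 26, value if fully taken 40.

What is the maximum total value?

222.8

Rank by value-to-size ratio: SKU-101 59/8≈7.38, SKU-102 9/3≈3, SKU-154 55/30≈1.83, SKU-123 40/26≈1.54, SKU-115 25/19≈1.32, SKU-139 36/30≈1.2, SKU-126 14/17≈0.824.
SKU-101: take in full, 8 m for value 59 → 107 left.
All 3 m of SKU-102 fit (value 9) → 104 remain.
SKU-154: take in full, 30 m for value 55 → 74 left.
All 26 m of SKU-123 fit (value 40) → 48 remain.
Take all of SKU-115 (19 m, value 25) → 29 m left.
Only 29 m remain; take 29/30 of SKU-139 for value 36×29/30 = 34.8.
Total value = 222.8.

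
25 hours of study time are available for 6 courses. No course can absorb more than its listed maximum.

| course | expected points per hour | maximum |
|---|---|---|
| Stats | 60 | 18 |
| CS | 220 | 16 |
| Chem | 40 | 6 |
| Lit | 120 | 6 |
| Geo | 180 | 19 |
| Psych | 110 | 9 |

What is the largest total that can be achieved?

Rank by expected points per hour: CS 220 > Geo 180 > Lit 120 > Psych 110 > Stats 60 > Chem 40.
CS: +16 to 16 (cap) → 9 left.
Geo: +9 (room for 19) → 9. Pool exhausted.
Total = 220×16 + 180×9 = 5140.

5140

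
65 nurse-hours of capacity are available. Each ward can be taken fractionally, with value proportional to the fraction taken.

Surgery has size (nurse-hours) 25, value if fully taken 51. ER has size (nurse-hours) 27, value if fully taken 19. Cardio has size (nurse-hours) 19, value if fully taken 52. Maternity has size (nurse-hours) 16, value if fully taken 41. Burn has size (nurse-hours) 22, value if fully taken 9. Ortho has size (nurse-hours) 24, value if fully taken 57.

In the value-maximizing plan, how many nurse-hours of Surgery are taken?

Rank by value-to-size ratio: Cardio 52/19≈2.74, Maternity 41/16≈2.56, Ortho 57/24≈2.38, Surgery 51/25≈2.04, ER 19/27≈0.704, Burn 9/22≈0.409.
Cardio: take in full, 19 nurse-hours for value 52 ; 46 left.
Take all of Maternity (16 nurse-hours, value 41) ; 30 nurse-hours left.
Take all of Ortho (24 nurse-hours, value 57) ; 6 nurse-hours left.
6 nurse-hours left: a 6/25 share of Surgery gives 51×6/25 = 12.24.

6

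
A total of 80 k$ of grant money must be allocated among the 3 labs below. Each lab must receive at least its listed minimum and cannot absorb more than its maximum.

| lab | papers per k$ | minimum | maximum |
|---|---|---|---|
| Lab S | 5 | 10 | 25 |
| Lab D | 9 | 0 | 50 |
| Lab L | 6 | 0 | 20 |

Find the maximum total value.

620

Meeting every minimum uses 10+0+0 = 10 k$, leaving 70.
Rank by papers per k$: Lab D 9 > Lab L 6 > Lab S 5.
Lab D: +50 to 50 (cap) → 20 left.
Give Lab L 20 more to hit its cap of 20 → 0 left.
Total = 5×10 + 9×50 + 6×20 = 620.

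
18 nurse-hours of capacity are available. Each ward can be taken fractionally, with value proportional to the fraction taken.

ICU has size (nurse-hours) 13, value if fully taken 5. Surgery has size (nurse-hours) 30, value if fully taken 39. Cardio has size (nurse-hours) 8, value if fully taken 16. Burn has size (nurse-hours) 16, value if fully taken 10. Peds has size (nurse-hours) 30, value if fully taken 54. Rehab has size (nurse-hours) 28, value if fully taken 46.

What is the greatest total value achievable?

Sort by value density: Cardio 16/8≈2, Peds 54/30≈1.8, Rehab 46/28≈1.64, Surgery 39/30≈1.3, Burn 10/16≈0.625, ICU 5/13≈0.385.
Cardio: take in full, 8 nurse-hours for value 16 — 10 left.
10 nurse-hours left: a 10/30 share of Peds gives 54×10/30 = 18.
Total value = 34.

34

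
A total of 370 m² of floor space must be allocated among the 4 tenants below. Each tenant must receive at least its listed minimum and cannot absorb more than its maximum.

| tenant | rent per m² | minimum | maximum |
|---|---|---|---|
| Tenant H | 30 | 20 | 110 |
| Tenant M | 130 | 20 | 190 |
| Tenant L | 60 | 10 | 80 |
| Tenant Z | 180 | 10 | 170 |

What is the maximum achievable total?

Meeting every minimum uses 20+20+10+10 = 60 m², leaving 310.
Rank by rent per m²: Tenant Z 180 > Tenant M 130 > Tenant L 60 > Tenant H 30.
Give Tenant Z 160 more to hit its cap of 170 — 150 left.
Tenant M: +150 (room for 170) → 170. Pool exhausted.
Total = 30×20 + 130×170 + 60×10 + 180×170 = 53900.

53900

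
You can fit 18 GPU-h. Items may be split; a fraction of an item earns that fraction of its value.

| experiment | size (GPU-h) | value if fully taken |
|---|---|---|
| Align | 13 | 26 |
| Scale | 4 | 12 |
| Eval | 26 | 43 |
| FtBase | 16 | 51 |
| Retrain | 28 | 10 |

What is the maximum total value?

57

Sort by value density: FtBase 51/16≈3.19, Scale 12/4≈3, Align 26/13≈2, Eval 43/26≈1.65, Retrain 10/28≈0.357.
Take all of FtBase (16 GPU-h, value 51) — 2 GPU-h left.
Only 2 GPU-h remain; take 2/4 of Scale for value 12×2/4 = 6.
Total value = 57.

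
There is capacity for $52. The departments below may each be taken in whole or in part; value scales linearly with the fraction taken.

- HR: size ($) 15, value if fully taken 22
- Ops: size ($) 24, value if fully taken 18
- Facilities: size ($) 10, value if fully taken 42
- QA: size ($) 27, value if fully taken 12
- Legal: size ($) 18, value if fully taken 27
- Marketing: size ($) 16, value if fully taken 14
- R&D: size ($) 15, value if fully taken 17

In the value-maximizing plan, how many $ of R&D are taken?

Best value per unit of size first: Facilities 42/10≈4.2, Legal 27/18≈1.5, HR 22/15≈1.47, R&D 17/15≈1.13, Marketing 14/16≈0.875, Ops 18/24≈0.75, QA 12/27≈0.444.
All 10 $ of Facilities fit (value 42) ; 42 remain.
Legal: take in full, 18 $ for value 27 ; 24 left.
HR: take in full, 15 $ for value 22 ; 9 left.
9 $ left: a 9/15 share of R&D gives 17×9/15 = 10.2.

9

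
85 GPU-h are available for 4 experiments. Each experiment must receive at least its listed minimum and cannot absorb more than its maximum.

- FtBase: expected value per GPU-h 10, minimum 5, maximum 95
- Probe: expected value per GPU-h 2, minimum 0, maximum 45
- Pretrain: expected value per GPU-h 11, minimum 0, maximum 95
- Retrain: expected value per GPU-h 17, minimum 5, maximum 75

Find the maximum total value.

1380

Meeting every minimum uses 5+0+0+5 = 10 GPU-h, leaving 75.
Highest expected value per GPU-h first: Retrain 17 > Pretrain 11 > FtBase 10 > Probe 2.
Retrain: +70 to 75 (cap) → 5 left.
Pretrain has room for 95 more but only 5 remain, so it gets 5.
Total = 10×5 + 11×5 + 17×75 = 1380.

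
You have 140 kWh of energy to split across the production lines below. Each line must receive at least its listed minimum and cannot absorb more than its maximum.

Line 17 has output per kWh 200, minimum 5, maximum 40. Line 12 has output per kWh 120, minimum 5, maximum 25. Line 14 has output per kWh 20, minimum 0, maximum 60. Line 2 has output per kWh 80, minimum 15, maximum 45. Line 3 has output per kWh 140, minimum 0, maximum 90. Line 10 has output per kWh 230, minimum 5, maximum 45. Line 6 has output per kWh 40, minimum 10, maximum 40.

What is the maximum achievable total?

24050

Meeting every minimum uses 5+5+0+15+0+5+10 = 40 kWh, leaving 100.
Rank by output per kWh: Line 10 230 > Line 17 200 > Line 3 140 > Line 12 120 > Line 2 80 > Line 6 40 > Line 14 20.
Line 10 takes 40 more to reach its cap of 45 — 60 left.
Line 17 takes 35 more to reach its cap of 40 — 25 left.
Line 3: +25 (room for 90) → 25. Pool exhausted.
Total = 200×40 + 120×5 + 80×15 + 140×25 + 230×45 + 40×10 = 24050.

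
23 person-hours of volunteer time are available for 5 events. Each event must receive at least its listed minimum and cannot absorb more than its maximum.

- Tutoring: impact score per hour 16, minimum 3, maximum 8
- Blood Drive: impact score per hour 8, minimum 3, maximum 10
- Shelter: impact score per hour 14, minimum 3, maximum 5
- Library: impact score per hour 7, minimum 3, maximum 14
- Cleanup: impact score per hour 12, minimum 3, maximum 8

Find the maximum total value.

291

Meeting every minimum uses 3+3+3+3+3 = 15 person-hours, leaving 8.
Highest impact score per hour first: Tutoring 16 > Shelter 14 > Cleanup 12 > Blood Drive 8 > Library 7.
Tutoring: +5 to 8 (cap) ; 3 left.
Shelter: +2 to 5 (cap) ; 1 left.
Cleanup: +1 (room for 5) → 4. Pool exhausted.
Total = 16×8 + 8×3 + 14×5 + 7×3 + 12×4 = 291.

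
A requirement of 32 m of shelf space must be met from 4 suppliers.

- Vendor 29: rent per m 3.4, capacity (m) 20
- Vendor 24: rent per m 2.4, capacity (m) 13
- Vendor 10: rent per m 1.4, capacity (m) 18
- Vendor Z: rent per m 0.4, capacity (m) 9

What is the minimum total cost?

40.8

Use suppliers in increasing cost order.
Take 9 from Vendor Z at 0.4 ; need 23 more.
Vendor 10 (1.4): use full 18 ; 5 m to go.
Vendor 24 (2.4): take the remaining 5 ; done.
Vendor 29: unused.
Cost = 9×0.4 + 18×1.4 + 5×2.4 = 40.8.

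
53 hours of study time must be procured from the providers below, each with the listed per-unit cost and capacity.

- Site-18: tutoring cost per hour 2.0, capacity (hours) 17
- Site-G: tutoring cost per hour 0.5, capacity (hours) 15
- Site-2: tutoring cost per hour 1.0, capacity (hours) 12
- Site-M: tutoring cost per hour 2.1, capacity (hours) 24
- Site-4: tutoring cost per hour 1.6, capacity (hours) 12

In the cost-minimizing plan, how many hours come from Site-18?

Use providers in increasing cost order.
Site-G at 0.5: take all 15 hours → 38 still needed.
Site-2 at 1.0: take all 12 hours → 26 still needed.
Site-4 (1.6): use full 12 → 14 hours to go.
Site-18 (2.0): take the remaining 14 → done.
Site-M: unused.

14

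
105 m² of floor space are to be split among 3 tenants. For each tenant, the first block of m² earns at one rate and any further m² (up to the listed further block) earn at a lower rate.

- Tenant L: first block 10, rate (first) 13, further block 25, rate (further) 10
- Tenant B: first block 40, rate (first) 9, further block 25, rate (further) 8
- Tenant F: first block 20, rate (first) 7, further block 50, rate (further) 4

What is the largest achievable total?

975

Order all 6 blocks by rate: Tenant L/first 13 > Tenant L/second 10 > Tenant B/first 9 > Tenant B/second 8 > Tenant F/first 7 > Tenant F/second 4.
Tenant L first at 13: fill all 10 → 95 left.
Fill Tenant L second block (25 at 10) → 70 left.
Tenant B/first (9): +40 → 30 left.
Tenant B/second (8): +25 → 5 left.
Tenant F first at 7: only 5 left, fill 5.
Total = 13×10 + 10×25 + 9×40 + 8×25 + 7×5 = 975.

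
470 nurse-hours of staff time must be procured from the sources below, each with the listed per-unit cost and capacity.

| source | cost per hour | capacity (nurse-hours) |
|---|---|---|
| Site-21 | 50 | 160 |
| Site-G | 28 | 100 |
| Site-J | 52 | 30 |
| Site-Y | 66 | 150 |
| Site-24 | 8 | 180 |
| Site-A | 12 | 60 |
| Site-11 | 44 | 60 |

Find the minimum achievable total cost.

11100

Use sources in increasing cost order.
Site-24 (8): use full 180 ; 290 nurse-hours to go.
Site-A (12): use full 60 ; 230 nurse-hours to go.
Take 100 from Site-G at 28 ; need 130 more.
Site-11 at 44: take all 60 nurse-hours ; 70 still needed.
Site-21 at 50: take 70 of its 160 ; requirement met.
Site-J, Site-Y: unused.
Cost = 180×8 + 60×12 + 100×28 + 60×44 + 70×50 = 11100.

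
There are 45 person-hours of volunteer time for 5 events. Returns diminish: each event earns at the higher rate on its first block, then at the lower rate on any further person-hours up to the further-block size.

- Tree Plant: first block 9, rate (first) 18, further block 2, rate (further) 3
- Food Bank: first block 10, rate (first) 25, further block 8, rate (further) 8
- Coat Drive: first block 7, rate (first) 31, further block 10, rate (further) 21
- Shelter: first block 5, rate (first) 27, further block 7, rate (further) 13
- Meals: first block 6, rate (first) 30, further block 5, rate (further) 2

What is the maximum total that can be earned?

Rank every tier by rate: Coat Drive/tier1 31 > Meals/tier1 30 > Shelter/tier1 27 > Food Bank/tier1 25 > Coat Drive/tier2 21 > Tree Plant/tier1 18 > Shelter/tier2 13 > Food Bank/tier2 8 > Tree Plant/tier2 3 > Meals/tier2 2.
Coat Drive/tier1 (31): +7 ; 38 left.
Meals tier1 at 30: fill all 6 ; 32 left.
Fill Shelter tier1 block (5 at 27) ; 27 left.
Food Bank/tier1 (25): +10 ; 17 left.
Coat Drive tier2 at 21: fill all 10 ; 7 left.
7 remain; put them into Tree Plant tier1 at 18.
Total = 31×7 + 30×6 + 27×5 + 25×10 + 21×10 + 18×7 = 1118.

1118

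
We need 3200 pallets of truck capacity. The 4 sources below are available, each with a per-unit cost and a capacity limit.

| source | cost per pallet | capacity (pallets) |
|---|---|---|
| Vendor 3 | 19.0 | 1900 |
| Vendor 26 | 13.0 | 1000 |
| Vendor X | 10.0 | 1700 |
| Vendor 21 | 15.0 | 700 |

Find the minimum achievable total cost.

37500

Cheapest first:
Take 1700 from Vendor X at 10.0 — need 1500 more.
Vendor 26 at 13.0: take all 1000 pallets — 500 still needed.
Vendor 21 at 15.0: take 500 of its 700 — requirement met.
Vendor 3: unused.
Cost = 1700×10.0 + 1000×13.0 + 500×15.0 = 37500.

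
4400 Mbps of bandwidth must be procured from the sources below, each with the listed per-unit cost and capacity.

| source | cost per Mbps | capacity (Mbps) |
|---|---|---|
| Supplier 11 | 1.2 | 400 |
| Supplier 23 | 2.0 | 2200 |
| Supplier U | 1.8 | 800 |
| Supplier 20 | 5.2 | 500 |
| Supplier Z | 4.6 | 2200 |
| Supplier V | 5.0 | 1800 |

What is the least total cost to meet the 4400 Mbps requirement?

10920

Fill from the cheapest source first.
Supplier 11 (1.2): use full 400 — 4000 Mbps to go.
Supplier U at 1.8: take all 800 Mbps — 3200 still needed.
Supplier 23 (2.0): use full 2200 — 1000 Mbps to go.
Take 1000 from Supplier Z at 4.6 to finish.
Supplier V, Supplier 20: unused.
Cost = 400×1.2 + 800×1.8 + 2200×2.0 + 1000×4.6 = 10920.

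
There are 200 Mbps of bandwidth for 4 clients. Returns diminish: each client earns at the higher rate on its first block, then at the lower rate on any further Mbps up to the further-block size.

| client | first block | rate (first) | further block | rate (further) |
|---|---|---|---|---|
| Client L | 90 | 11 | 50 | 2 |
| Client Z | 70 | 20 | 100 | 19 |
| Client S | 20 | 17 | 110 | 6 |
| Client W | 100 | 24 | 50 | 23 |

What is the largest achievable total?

4550

Treat each block as its own option and order by rate: Client W/tier1 24 > Client W/tier2 23 > Client Z/tier1 20 > Client Z/tier2 19 > Client S/tier1 17 > Client L/tier1 11 > Client S/tier2 6 > Client L/tier2 2.
Client W/tier1 (24): +100 → 100 left.
Client W tier2 at 23: fill all 50 → 50 left.
Client Z tier1 at 20: only 50 left, fill 50.
Total = 24×100 + 23×50 + 20×50 = 4550.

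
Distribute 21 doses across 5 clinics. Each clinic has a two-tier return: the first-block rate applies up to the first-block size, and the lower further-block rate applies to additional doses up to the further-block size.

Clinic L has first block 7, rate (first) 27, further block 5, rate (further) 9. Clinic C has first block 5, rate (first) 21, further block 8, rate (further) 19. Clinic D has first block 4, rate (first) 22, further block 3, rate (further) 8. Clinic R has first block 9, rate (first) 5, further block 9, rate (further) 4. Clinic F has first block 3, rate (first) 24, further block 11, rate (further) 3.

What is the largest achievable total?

Treat each block as its own option and order by rate: Clinic L/T1 27 > Clinic F/T1 24 > Clinic D/T1 22 > Clinic C/T1 21 > Clinic C/T2 19 > Clinic L/T2 9 > Clinic D/T2 8 > Clinic R/T1 5 > Clinic R/T2 4 > Clinic F/T2 3.
Clinic L T1 at 27: fill all 7 → 14 left.
Fill Clinic F T1 block (3 at 24) → 11 left.
Fill Clinic D T1 block (4 at 22) → 7 left.
Fill Clinic C T1 block (5 at 21) → 2 left.
Clinic C T2 at 19: only 2 left, fill 2.
Total = 27×7 + 24×3 + 22×4 + 21×5 + 19×2 = 492.

492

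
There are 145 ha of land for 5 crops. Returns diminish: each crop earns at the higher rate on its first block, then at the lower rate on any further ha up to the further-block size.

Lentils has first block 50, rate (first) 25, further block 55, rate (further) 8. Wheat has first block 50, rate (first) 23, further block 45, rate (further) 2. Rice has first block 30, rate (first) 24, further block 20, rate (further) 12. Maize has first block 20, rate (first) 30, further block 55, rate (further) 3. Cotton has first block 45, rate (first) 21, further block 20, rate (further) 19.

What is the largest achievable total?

Order all 10 blocks by rate: Maize/tier1 30 > Lentils/tier1 25 > Rice/tier1 24 > Wheat/tier1 23 > Cotton/tier1 21 > Cotton/tier2 19 > Rice/tier2 12 > Lentils/tier2 8 > Maize/tier2 3 > Wheat/tier2 2.
Maize tier1 at 30: fill all 20 ; 125 left.
Lentils tier1 at 25: fill all 50 ; 75 left.
Fill Rice tier1 block (30 at 24) ; 45 left.
Wheat tier1 at 23: only 45 left, fill 45.
Total = 30×20 + 25×50 + 24×30 + 23×45 = 3605.

3605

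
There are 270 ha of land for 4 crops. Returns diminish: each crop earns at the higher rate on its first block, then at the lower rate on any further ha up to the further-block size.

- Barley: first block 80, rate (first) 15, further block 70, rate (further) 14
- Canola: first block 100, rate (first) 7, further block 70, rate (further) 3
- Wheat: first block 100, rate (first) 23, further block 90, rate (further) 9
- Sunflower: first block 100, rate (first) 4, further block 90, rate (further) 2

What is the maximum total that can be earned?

4660

Rank every tier by rate: Wheat/first 23 > Barley/first 15 > Barley/second 14 > Wheat/second 9 > Canola/first 7 > Sunflower/first 4 > Canola/second 3 > Sunflower/second 2.
Fill Wheat first block (100 at 23) → 170 left.
Barley first at 15: fill all 80 → 90 left.
Fill Barley second block (70 at 14) → 20 left.
Wheat/second: +20 of 90 at 9; pool empty.
Total = 23×100 + 15×80 + 14×70 + 9×20 = 4660.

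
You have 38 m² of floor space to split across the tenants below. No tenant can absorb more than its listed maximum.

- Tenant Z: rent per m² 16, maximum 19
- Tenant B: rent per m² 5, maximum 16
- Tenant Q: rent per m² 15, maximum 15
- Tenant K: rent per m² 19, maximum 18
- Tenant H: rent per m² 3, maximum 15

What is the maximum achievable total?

661

Highest rent per m² first: Tenant K 19 > Tenant Z 16 > Tenant Q 15 > Tenant B 5 > Tenant H 3.
Tenant K takes 18 to reach its cap of 18 → 20 left.
Tenant Z: +19 to 19 (cap) → 1 left.
Only 1 left; Tenant Q takes them to reach 1.
Total = 16×19 + 15×1 + 19×18 = 661.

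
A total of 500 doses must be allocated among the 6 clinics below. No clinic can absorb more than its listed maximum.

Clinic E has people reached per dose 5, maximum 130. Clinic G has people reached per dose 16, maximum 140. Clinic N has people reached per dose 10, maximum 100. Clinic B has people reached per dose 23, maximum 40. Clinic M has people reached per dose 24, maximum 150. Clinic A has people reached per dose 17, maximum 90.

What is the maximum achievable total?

Highest people reached per dose first: Clinic M 24 > Clinic B 23 > Clinic A 17 > Clinic G 16 > Clinic N 10 > Clinic E 5.
Give Clinic M 150 to hit its cap of 150 ; 350 left.
Clinic B: +40 to 40 (cap) ; 310 left.
Clinic A: +90 to 90 (cap) ; 220 left.
Give Clinic G 140 to hit its cap of 140 ; 80 left.
Only 80 left; Clinic N takes them to reach 80.
Total = 16×140 + 10×80 + 23×40 + 24×150 + 17×90 = 9090.

9090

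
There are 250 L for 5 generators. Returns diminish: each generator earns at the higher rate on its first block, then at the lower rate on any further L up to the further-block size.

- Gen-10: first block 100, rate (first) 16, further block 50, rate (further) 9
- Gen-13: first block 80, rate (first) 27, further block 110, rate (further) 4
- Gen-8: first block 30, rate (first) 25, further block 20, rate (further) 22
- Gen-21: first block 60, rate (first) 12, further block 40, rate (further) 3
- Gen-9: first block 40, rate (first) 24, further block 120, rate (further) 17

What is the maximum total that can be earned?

Treat each block as its own option and order by rate: Gen-13/T1 27 > Gen-8/T1 25 > Gen-9/T1 24 > Gen-8/T2 22 > Gen-9/T2 17 > Gen-10/T1 16 > Gen-21/T1 12 > Gen-10/T2 9 > Gen-13/T2 4 > Gen-21/T2 3.
Fill Gen-13 T1 block (80 at 27) — 170 left.
Fill Gen-8 T1 block (30 at 25) — 140 left.
Gen-9 T1 at 24: fill all 40 — 100 left.
Gen-8/T2 (22): +20 — 80 left.
Gen-9 T2 at 17: only 80 left, fill 80.
Total = 27×80 + 25×30 + 24×40 + 22×20 + 17×80 = 5670.

5670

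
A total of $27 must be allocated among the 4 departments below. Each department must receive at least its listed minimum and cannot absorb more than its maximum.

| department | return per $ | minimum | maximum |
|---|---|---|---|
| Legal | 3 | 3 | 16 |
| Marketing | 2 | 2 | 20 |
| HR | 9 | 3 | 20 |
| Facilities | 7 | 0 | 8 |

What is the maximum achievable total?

207

Meeting every minimum uses 3+2+3+0 = 8 $, leaving 19.
Rank by return per $: HR 9 > Facilities 7 > Legal 3 > Marketing 2.
HR: +17 to 20 (cap) → 2 left.
Facilities has room for 8 more but only 2 remain, so it gets 2.
Total = 3×3 + 2×2 + 9×20 + 7×2 = 207.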